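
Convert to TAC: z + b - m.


Break into single-operator statements:
t1 = z + b
t2 = t1 - m


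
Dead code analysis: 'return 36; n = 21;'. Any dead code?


statement follows a return and is unreachable
Dead: 'n = 21'


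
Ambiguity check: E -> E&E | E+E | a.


'a&a+a' has two parse trees (no precedence encoded between & and +)
Ambiguous


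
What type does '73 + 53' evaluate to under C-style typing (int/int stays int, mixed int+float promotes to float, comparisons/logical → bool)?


Operand types: int + int
Rule: mixed int/float promotes to float; int/int stays int
Result type: int


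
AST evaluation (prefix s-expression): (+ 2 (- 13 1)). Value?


Evaluate inner: (- 13 1) = 12
Evaluate root: (+ 2 12) = 14
Result: 14


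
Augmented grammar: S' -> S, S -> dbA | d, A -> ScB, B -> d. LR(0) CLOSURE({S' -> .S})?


Start: S' -> .S
For each item with dot before a nonterminal B, add B -> .γ for every B-production
Closure: [S' -> .S, S -> .dbA, S -> .d]


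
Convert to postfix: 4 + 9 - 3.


Left to right (same or higher precedence on left)
Postfix: 4 9 + 3 -


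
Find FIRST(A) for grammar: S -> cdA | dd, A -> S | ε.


Per alternative of A: FIRST(S) = {c, d}; FIRST(ε) = {ε}
FIRST(A) = {c, d, ε}


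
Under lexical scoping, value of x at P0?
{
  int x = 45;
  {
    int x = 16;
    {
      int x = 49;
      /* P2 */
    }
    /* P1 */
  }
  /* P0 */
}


x declared in the same block as P0
x = 45


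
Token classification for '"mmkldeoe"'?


Pattern: double-quoted sequence
Type: STRING_LITERAL


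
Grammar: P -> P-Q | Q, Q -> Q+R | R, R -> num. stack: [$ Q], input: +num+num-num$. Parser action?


shift '+' to continue Q -> Q+R
Action: shift


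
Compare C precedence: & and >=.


'>=' is relational (level 7); '&' is bitwise AND (level 5)
Higher level binds tighter
'>=' has higher precedence than '&'


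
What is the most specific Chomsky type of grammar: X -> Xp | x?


Left-linear: every RHS is a terminal or one nonterminal followed by a terminal
Classification: Type 3 (Regular)


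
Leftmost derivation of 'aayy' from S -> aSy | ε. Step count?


Derivation: S => aSy => aaSyy => aayy
Steps: 3


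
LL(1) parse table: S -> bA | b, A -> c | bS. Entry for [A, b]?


For [A, b]: 'b' ∈ FIRST(bS)
Entry: A -> bS


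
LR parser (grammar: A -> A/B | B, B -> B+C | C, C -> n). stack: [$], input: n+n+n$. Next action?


no handle on stack; shift 'n'
Action: shift


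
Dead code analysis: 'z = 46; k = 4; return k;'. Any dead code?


z is assigned but never read
Dead: 'z = 46'


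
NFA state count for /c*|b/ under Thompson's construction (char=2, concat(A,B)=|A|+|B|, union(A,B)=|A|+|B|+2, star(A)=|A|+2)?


Syntax tree has 2 char leaf(s), 1 union(s), 1 star(s)
chars contribute 2×2 = 4; each union adds +2; each star adds +2
Total: 4 + 2 + 2 = 8 states


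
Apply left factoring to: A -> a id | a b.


Common prefix: 'a'
Factored: A -> a A', A' -> id | b


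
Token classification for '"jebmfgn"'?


Pattern: double-quoted sequence
Type: STRING_LITERAL


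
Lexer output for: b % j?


Scan left to right, longest-match per lexeme
Tokens: ID(b), OP(%), ID(j)


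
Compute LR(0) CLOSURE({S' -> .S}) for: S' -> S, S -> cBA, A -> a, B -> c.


Start: S' -> .S
For each item with dot before a nonterminal B, add B -> .γ for every B-production
Closure: [S' -> .S, S -> .cBA]


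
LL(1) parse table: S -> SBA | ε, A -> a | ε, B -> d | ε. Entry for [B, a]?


For [B, a]: ε is nullable and 'a' ∈ FOLLOW(B)
Entry: B -> ε


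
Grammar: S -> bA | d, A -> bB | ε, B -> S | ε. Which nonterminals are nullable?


A nonterminal is nullable iff some alternative derives ε (directly, or every symbol in it is nullable)
Nullable: {A, B}


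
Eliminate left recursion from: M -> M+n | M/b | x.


Left-recursive alternatives: M+n, M/b; non-recursive: x
Introduce M': M -> xM', M' -> +nM' | /bM' | ε


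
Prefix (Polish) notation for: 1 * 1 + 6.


left-to-right (same/higher precedence on left): tree is (+ (* 1 1) 6)
Prefix: + * 1 1 6


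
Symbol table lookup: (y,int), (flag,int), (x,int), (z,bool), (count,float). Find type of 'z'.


Lookup 'z' → type bool


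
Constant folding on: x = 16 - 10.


16 - 10 = 6 at compile time
Optimized: x = 6


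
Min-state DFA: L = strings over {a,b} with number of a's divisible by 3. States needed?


Track (count of a) mod 3: states 0..2, accept at 0
Minimal DFA: 3 states


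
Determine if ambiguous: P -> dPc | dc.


balanced d^n…c^n: each string has a unique parse
Unambiguous


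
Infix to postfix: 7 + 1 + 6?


Left to right (same or higher precedence on left)
Postfix: 7 1 + 6 +


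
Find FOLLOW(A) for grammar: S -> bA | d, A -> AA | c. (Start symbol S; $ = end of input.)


$ ∈ FOLLOW(S). For each A -> αBβ: add FIRST(β)\{ε} to FOLLOW(B); if β nullable, add FOLLOW(A).
FOLLOW(A) = {$, c}


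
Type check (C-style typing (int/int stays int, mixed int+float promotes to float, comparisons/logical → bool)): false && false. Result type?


Operand types: bool && bool
Rule: logical operators take bool operands and yield bool
Result type: bool


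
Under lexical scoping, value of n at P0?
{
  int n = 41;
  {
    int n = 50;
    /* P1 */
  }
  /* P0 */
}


n declared in the same block as P0
n = 41


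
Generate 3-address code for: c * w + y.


Break into single-operator statements:
t1 = c * w
t2 = t1 + y


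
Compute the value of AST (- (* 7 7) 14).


Evaluate inner: (* 7 7) = 49
Evaluate root: (- 49 14) = 35
Result: 35


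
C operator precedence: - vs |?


'-' is additive (level 9); '|' is bitwise OR (level 3)
Higher level binds tighter
'-' has higher precedence than '|'


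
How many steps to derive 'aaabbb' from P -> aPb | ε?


Derivation: P => aPb => aaPbb => aaaPbbb => aaabbb
Steps: 4


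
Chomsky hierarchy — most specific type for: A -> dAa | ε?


Single nonterminal LHS, but d^n a^n is not regular
Classification: Type 2 (Context-Free)


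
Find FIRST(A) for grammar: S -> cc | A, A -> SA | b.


Per alternative of A: FIRST(SA) = {b, c}; FIRST(b) = {b}
FIRST(A) = {b, c}


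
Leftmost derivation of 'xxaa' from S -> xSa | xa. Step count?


Derivation: S => xSa => xxaa
Steps: 2


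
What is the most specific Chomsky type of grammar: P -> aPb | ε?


Single nonterminal LHS, but a^n b^n is not regular
Classification: Type 2 (Context-Free)


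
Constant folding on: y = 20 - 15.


20 - 15 = 5 at compile time
Optimized: y = 5


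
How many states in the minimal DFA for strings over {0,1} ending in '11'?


Track the longest suffix of input matching a prefix of '11': 3 classes (prefixes of length 0..2)
Minimal DFA: 3 states


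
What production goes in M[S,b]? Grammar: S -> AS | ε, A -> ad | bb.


For [S, b]: 'b' ∈ FIRST(AS)
Entry: S -> AS


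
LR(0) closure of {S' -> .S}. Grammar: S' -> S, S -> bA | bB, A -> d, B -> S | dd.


Start: S' -> .S
For each item with dot before a nonterminal B, add B -> .γ for every B-production
Closure: [S' -> .S, S -> .bA, S -> .bB]


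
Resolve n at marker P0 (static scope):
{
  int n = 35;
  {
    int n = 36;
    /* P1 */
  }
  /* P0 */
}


n declared in the same block as P0
n = 35


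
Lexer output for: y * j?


Scan left to right, longest-match per lexeme
Tokens: ID(y), OP(*), ID(j)


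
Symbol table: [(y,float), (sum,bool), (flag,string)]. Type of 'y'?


Lookup 'y' → type float


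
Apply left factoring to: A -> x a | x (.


Common prefix: 'x'
Factored: A -> x A', A' -> a | (


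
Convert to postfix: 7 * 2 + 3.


Left to right (same or higher precedence on left)
Postfix: 7 2 * 3 +


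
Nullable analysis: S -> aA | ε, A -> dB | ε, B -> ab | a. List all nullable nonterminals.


A nonterminal is nullable iff some alternative derives ε (directly, or every symbol in it is nullable)
Nullable: {A, S}


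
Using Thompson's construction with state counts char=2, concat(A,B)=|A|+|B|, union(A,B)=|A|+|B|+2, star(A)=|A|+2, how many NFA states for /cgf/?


Syntax tree has 3 char leaf(s), 0 union(s), 0 star(s)
chars contribute 3×2 = 6; each union adds +2; each star adds +2
Total: 6 + 0 + 0 = 6 states


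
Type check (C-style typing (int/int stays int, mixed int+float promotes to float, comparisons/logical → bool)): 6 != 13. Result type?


Operand types: int != int
Rule: comparison yields bool
Result type: bool


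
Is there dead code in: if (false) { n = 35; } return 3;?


condition is constant false, so the whole block is unreachable
Dead: 'if (false) { n = 35; }'


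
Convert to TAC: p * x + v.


Break into single-operator statements:
t1 = p * x
t2 = t1 + v


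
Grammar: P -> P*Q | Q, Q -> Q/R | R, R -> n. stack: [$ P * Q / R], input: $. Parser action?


handle 'Q/R' on top
Action: reduce (Q -> Q/R)


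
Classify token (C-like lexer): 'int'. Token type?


Pattern: reserved word
Type: KEYWORD


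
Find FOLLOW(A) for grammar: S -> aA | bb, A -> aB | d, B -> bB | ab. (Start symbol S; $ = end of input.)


$ ∈ FOLLOW(S). For each A -> αBβ: add FIRST(β)\{ε} to FOLLOW(B); if β nullable, add FOLLOW(A).
FOLLOW(A) = {$}


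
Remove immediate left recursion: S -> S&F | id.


Left-recursive alternatives: S&F; non-recursive: id
Introduce S': S -> idS', S' -> &FS' | ε


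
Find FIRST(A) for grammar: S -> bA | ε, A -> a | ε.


Per alternative of A: FIRST(a) = {a}; FIRST(ε) = {ε}
FIRST(A) = {a, ε}


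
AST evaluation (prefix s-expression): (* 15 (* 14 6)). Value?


Evaluate inner: (* 14 6) = 84
Evaluate root: (* 15 84) = 1260
Result: 1260


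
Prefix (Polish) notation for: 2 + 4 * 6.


'*' binds tighter: tree is (+ 2 (* 4 6))
Prefix: + 2 * 4 6


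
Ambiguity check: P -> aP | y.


right-linear, alternatives start with distinct terminals 'a' vs 'y': unique leftmost derivation
Unambiguous


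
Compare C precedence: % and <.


'%' is multiplicative (level 10); '<' is relational (level 7)
Higher level binds tighter
'%' has higher precedence than '<'


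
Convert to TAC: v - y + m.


Break into single-operator statements:
t1 = v - y
t2 = t1 + m


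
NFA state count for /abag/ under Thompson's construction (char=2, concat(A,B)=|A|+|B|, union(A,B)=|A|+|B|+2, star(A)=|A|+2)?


Syntax tree has 4 char leaf(s), 0 union(s), 0 star(s)
chars contribute 4×2 = 8; each union adds +2; each star adds +2
Total: 8 + 0 + 0 = 8 states


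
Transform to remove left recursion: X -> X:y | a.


Left-recursive alternatives: X:y; non-recursive: a
Introduce X': X -> aX', X' -> :yX' | ε


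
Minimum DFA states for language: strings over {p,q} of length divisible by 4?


Track length mod 4: states 0..3, accept at 0
Minimal DFA: 4 states


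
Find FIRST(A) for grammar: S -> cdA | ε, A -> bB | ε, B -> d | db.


Per alternative of A: FIRST(bB) = {b}; FIRST(ε) = {ε}
FIRST(A) = {b, ε}


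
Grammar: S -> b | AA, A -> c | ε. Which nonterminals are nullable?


A nonterminal is nullable iff some alternative derives ε (directly, or every symbol in it is nullable)
Nullable: {A, S}


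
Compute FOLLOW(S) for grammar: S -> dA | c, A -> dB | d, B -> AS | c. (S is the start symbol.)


$ ∈ FOLLOW(S). For each A -> αBβ: add FIRST(β)\{ε} to FOLLOW(B); if β nullable, add FOLLOW(A).
FOLLOW(S) = {$, c, d}


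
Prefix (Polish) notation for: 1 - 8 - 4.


left-to-right (same/higher precedence on left): tree is (- (- 1 8) 4)
Prefix: - - 1 8 4


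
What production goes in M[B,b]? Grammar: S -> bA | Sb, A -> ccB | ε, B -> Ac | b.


For [B, b]: 'b' ∈ FIRST(b)
Entry: B -> b


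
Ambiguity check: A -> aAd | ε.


balanced a^n…d^n: each string has a unique parse
Unambiguous


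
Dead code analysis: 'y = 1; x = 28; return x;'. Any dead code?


y is assigned but never read
Dead: 'y = 1'


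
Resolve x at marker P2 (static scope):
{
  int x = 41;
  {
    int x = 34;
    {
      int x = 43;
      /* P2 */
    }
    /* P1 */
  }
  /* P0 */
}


x declared in the same block as P2
x = 43


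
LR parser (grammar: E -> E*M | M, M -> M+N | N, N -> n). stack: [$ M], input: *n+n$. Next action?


lookahead ∉ {+} so M won't extend; reduce E -> M
Action: reduce (E -> M)


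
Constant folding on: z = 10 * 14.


10 * 14 = 140 at compile time
Optimized: z = 140


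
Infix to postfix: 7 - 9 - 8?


Left to right (same or higher precedence on left)
Postfix: 7 9 - 8 -


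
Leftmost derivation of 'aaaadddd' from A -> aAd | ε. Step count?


Derivation: A => aAd => aaAdd => aaaAddd => aaaaAdddd => aaaadddd
Steps: 5


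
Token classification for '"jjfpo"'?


Pattern: double-quoted sequence
Type: STRING_LITERAL


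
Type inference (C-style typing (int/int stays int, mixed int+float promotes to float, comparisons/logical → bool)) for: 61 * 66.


Operand types: int * int
Rule: mixed int/float promotes to float; int/int stays int
Result type: int


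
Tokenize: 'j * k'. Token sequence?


Scan left to right, longest-match per lexeme
Tokens: ID(j), OP(*), ID(k)


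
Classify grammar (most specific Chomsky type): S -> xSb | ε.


Single nonterminal LHS, but x^n b^n is not regular
Classification: Type 2 (Context-Free)


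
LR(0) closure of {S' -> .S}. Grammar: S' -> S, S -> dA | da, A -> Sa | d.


Start: S' -> .S
For each item with dot before a nonterminal B, add B -> .γ for every B-production
Closure: [S' -> .S, S -> .dA, S -> .da]


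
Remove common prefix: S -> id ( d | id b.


Common prefix: 'id'
Factored: S -> id S', S' -> ( d | b


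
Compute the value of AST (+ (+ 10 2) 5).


Evaluate inner: (+ 10 2) = 12
Evaluate root: (+ 12 5) = 17
Result: 17


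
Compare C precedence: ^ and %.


'%' is multiplicative (level 10); '^' is bitwise XOR (level 4)
Higher level binds tighter
'%' has higher precedence than '^'


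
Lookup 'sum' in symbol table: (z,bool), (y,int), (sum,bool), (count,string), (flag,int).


Lookup 'sum' → type bool


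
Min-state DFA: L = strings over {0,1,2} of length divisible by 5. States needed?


Track length mod 5: states 0..4, accept at 0
Minimal DFA: 5 states


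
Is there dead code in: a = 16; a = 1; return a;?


first assignment to a is overwritten before any read
Dead: 'a = 16'


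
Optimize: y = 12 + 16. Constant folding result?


12 + 16 = 28 at compile time
Optimized: y = 28


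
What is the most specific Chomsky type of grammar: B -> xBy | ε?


Single nonterminal LHS, but x^n y^n is not regular
Classification: Type 2 (Context-Free)


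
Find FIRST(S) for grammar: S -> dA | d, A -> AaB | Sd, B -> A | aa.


Per alternative of S: FIRST(dA) = {d}; FIRST(d) = {d}
FIRST(S) = {d}


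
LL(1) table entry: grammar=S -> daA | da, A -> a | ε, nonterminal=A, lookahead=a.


For [A, a]: 'a' ∈ FIRST(a)
Entry: A -> a


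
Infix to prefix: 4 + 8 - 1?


left-to-right (same/higher precedence on left): tree is (- (+ 4 8) 1)
Prefix: - + 4 8 1


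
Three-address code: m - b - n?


Break into single-operator statements:
t1 = m - b
t2 = t1 - n


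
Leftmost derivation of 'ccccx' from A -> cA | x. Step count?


Derivation: A => cA => ccA => cccA => ccccA => ccccx
Steps: 5


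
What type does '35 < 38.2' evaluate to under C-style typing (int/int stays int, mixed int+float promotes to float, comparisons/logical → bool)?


Operand types: int < float
Rule: comparison yields bool
Result type: bool


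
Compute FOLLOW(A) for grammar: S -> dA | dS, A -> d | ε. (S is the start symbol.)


$ ∈ FOLLOW(S). For each A -> αBβ: add FIRST(β)\{ε} to FOLLOW(B); if β nullable, add FOLLOW(A).
FOLLOW(A) = {$}


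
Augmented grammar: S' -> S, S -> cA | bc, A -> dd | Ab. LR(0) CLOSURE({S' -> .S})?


Start: S' -> .S
For each item with dot before a nonterminal B, add B -> .γ for every B-production
Closure: [S' -> .S, S -> .cA, S -> .bc]


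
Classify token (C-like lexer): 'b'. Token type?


Pattern: letter/underscore followed by alphanumerics, not a keyword
Type: IDENTIFIER


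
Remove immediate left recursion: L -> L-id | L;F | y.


Left-recursive alternatives: L-id, L;F; non-recursive: y
Introduce L': L -> yL', L' -> -idL' | ;FL' | ε


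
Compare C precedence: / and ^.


'/' is multiplicative (level 10); '^' is bitwise XOR (level 4)
Higher level binds tighter
'/' has higher precedence than '^'


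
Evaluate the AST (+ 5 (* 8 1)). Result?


Evaluate inner: (* 8 1) = 8
Evaluate root: (+ 5 8) = 13
Result: 13


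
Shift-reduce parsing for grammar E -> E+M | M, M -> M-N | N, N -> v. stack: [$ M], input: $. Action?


lookahead ∉ {-} so M won't extend; reduce E -> M
Action: reduce (E -> M)


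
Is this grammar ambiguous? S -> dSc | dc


balanced d^n…c^n: each string has a unique parse
Unambiguous


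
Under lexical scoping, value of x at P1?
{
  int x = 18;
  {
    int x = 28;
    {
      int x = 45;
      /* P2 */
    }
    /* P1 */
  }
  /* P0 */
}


x declared in the same block as P1
x = 28


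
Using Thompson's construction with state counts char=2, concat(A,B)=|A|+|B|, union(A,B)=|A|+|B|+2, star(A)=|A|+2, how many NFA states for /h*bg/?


Syntax tree has 3 char leaf(s), 0 union(s), 1 star(s)
chars contribute 3×2 = 6; each union adds +2; each star adds +2
Total: 6 + 0 + 2 = 8 states


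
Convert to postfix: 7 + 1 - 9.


Left to right (same or higher precedence on left)
Postfix: 7 1 + 9 -


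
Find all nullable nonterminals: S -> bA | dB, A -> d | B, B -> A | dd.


A nonterminal is nullable iff some alternative derives ε (directly, or every symbol in it is nullable)
Nullable: {}


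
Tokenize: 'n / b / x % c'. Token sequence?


Scan left to right, longest-match per lexeme
Tokens: ID(n), OP(/), ID(b), OP(/), ID(x), OP(%), ID(c)


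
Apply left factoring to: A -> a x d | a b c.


Common prefix: 'a'
Factored: A -> a A', A' -> x d | b c


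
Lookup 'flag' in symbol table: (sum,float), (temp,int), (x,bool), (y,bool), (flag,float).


Lookup 'flag' → type float


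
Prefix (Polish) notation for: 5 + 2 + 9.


left-to-right (same/higher precedence on left): tree is (+ (+ 5 2) 9)
Prefix: + + 5 2 9


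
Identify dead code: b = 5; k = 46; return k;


b is assigned but never read
Dead: 'b = 5'


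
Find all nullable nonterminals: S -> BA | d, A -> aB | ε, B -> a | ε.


A nonterminal is nullable iff some alternative derives ε (directly, or every symbol in it is nullable)
Nullable: {A, B, S}


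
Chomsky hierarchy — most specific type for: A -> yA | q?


Right-linear: every RHS is a terminal or a terminal followed by one nonterminal
Classification: Type 3 (Regular)


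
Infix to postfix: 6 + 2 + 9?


Left to right (same or higher precedence on left)
Postfix: 6 2 + 9 +


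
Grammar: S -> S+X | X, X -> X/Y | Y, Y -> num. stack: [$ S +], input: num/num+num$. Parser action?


no handle ('S+' is not any RHS); shift 'num'
Action: shift


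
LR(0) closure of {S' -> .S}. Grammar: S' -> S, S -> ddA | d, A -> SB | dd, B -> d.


Start: S' -> .S
For each item with dot before a nonterminal B, add B -> .γ for every B-production
Closure: [S' -> .S, S -> .ddA, S -> .d]


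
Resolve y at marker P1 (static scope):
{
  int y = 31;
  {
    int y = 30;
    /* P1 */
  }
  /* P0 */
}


y declared in the same block as P1
y = 30


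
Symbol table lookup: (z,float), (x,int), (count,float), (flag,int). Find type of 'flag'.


Lookup 'flag' → type int


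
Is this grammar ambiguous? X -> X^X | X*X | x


'x^x*x' has two parse trees (no precedence encoded between ^ and *)
Ambiguous


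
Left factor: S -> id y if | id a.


Common prefix: 'id'
Factored: S -> id S', S' -> y if | a


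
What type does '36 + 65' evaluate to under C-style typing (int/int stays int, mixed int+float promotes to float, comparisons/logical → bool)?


Operand types: int + int
Rule: mixed int/float promotes to float; int/int stays int
Result type: int


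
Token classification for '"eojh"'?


Pattern: double-quoted sequence
Type: STRING_LITERAL


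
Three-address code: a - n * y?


Break into single-operator statements:
t1 = n * y
t2 = a - t1


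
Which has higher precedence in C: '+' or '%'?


'%' is multiplicative (level 10); '+' is additive (level 9)
Higher level binds tighter
'%' has higher precedence than '+'


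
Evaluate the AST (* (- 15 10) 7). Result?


Evaluate inner: (- 15 10) = 5
Evaluate root: (* 5 7) = 35
Result: 35


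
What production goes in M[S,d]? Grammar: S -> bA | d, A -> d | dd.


For [S, d]: 'd' ∈ FIRST(d)
Entry: S -> d


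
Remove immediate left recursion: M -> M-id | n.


Left-recursive alternatives: M-id; non-recursive: n
Introduce M': M -> nM', M' -> -idM' | ε


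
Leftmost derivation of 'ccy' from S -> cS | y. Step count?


Derivation: S => cS => ccS => ccy
Steps: 3


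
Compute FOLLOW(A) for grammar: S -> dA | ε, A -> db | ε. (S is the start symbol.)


$ ∈ FOLLOW(S). For each A -> αBβ: add FIRST(β)\{ε} to FOLLOW(B); if β nullable, add FOLLOW(A).
FOLLOW(A) = {$}


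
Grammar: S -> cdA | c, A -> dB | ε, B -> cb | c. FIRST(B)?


Per alternative of B: FIRST(cb) = {c}; FIRST(c) = {c}
FIRST(B) = {c}


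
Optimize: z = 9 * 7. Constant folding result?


9 * 7 = 63 at compile time
Optimized: z = 63


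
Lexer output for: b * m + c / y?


Scan left to right, longest-match per lexeme
Tokens: ID(b), OP(*), ID(m), OP(+), ID(c), OP(/), ID(y)


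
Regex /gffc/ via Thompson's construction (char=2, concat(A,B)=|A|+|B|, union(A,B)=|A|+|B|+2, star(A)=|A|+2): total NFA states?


Syntax tree has 4 char leaf(s), 0 union(s), 0 star(s)
chars contribute 4×2 = 8; each union adds +2; each star adds +2
Total: 8 + 0 + 0 = 8 states


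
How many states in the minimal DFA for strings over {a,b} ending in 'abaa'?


Track the longest suffix of input matching a prefix of 'abaa': 5 classes (prefixes of length 0..4)
Minimal DFA: 5 states


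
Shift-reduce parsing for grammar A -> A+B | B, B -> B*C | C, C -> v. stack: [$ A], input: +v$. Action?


shift '+' to continue A -> A+B
Action: shift


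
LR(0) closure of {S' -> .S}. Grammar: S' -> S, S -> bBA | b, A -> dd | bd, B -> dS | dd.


Start: S' -> .S
For each item with dot before a nonterminal B, add B -> .γ for every B-production
Closure: [S' -> .S, S -> .bBA, S -> .b]


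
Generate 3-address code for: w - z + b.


Break into single-operator statements:
t1 = w - z
t2 = t1 + b


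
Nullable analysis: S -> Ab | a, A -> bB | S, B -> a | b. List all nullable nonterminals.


A nonterminal is nullable iff some alternative derives ε (directly, or every symbol in it is nullable)
Nullable: {}


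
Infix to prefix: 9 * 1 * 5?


left-to-right (same/higher precedence on left): tree is (* (* 9 1) 5)
Prefix: * * 9 1 5


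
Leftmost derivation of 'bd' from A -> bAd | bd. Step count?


Derivation: A => bd
Steps: 1


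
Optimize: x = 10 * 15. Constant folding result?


10 * 15 = 150 at compile time
Optimized: x = 150


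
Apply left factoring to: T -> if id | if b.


Common prefix: 'if'
Factored: T -> if T', T' -> id | b


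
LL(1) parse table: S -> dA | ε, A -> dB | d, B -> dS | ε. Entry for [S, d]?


For [S, d]: 'd' ∈ FIRST(dA)
Entry: S -> dA


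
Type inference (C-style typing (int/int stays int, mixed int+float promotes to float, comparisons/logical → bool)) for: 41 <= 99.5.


Operand types: int <= float
Rule: comparison yields bool
Result type: bool


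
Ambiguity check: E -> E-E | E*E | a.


'a-a*a' has two parse trees (no precedence encoded between - and *)
Ambiguous


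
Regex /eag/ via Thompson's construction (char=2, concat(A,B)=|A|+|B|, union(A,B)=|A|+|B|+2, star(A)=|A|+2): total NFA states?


Syntax tree has 3 char leaf(s), 0 union(s), 0 star(s)
chars contribute 3×2 = 6; each union adds +2; each star adds +2
Total: 6 + 0 + 0 = 6 states


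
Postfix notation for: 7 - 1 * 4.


* has higher precedence, evaluate 1*4 first
Postfix: 7 1 4 * -


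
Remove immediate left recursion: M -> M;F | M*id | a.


Left-recursive alternatives: M;F, M*id; non-recursive: a
Introduce M': M -> aM', M' -> ;FM' | *idM' | ε


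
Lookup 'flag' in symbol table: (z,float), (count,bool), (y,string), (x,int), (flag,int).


Lookup 'flag' → type int


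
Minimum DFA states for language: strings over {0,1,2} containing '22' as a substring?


KMP-style automaton: 2 progress states + 1 absorbing accept = 3
Minimal DFA: 3 states


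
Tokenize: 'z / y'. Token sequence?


Scan left to right, longest-match per lexeme
Tokens: ID(z), OP(/), ID(y)


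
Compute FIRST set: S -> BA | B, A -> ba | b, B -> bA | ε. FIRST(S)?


Per alternative of S: FIRST(BA) = {b}; FIRST(B) = {b, ε}
FIRST(S) = {b, ε}


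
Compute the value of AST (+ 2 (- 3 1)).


Evaluate inner: (- 3 1) = 2
Evaluate root: (+ 2 2) = 4
Result: 4


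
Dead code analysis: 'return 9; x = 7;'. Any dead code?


statement follows a return and is unreachable
Dead: 'x = 7'


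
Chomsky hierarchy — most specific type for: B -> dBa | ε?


Single nonterminal LHS, but d^n a^n is not regular
Classification: Type 2 (Context-Free)


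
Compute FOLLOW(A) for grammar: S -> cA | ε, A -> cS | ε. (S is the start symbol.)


$ ∈ FOLLOW(S). For each A -> αBβ: add FIRST(β)\{ε} to FOLLOW(B); if β nullable, add FOLLOW(A).
FOLLOW(A) = {$}


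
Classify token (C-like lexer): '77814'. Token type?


Pattern: digits only
Type: INTEGER_LITERAL


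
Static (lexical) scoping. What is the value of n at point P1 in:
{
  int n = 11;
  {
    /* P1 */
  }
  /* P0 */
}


P1's block does not declare n; resolves to the enclosing declaration at depth 0
n = 11


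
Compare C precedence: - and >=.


'-' is additive (level 9); '>=' is relational (level 7)
Higher level binds tighter
'-' has higher precedence than '>='


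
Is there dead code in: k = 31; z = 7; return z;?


k is assigned but never read
Dead: 'k = 31'


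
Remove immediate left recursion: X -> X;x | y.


Left-recursive alternatives: X;x; non-recursive: y
Introduce X': X -> yX', X' -> ;xX' | ε


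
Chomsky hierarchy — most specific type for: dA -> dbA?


LHS has context (more than one symbol) and |LHS| ≤ |RHS|
Classification: Type 1 (Context-Sensitive)


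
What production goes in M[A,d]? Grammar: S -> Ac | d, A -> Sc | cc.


For [A, d]: 'd' ∈ FIRST(Sc)
Entry: A -> Sc


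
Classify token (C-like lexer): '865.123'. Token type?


Pattern: digits with a decimal point
Type: FLOAT_LITERAL


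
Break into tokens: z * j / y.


Scan left to right, longest-match per lexeme
Tokens: ID(z), OP(*), ID(j), OP(/), ID(y)


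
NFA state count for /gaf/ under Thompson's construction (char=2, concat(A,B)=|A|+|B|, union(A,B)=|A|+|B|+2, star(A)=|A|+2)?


Syntax tree has 3 char leaf(s), 0 union(s), 0 star(s)
chars contribute 3×2 = 6; each union adds +2; each star adds +2
Total: 6 + 0 + 0 = 6 states


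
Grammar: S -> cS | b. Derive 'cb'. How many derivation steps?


Derivation: S => cS => cb
Steps: 2


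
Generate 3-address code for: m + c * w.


Break into single-operator statements:
t1 = c * w
t2 = m + t1


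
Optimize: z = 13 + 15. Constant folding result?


13 + 15 = 28 at compile time
Optimized: z = 28


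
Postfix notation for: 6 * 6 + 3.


Left to right (same or higher precedence on left)
Postfix: 6 6 * 3 +


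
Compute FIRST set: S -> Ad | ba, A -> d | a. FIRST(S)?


Per alternative of S: FIRST(Ad) = {a, d}; FIRST(ba) = {b}
FIRST(S) = {a, b, d}


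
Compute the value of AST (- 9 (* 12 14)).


Evaluate inner: (* 12 14) = 168
Evaluate root: (- 9 168) = -159
Result: -159


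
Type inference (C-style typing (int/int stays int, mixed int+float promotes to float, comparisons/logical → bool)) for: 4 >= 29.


Operand types: int >= int
Rule: comparison yields bool
Result type: bool


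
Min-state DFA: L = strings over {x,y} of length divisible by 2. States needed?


Track length mod 2: states 0..1, accept at 0
Minimal DFA: 2 states


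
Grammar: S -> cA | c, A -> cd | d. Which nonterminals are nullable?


A nonterminal is nullable iff some alternative derives ε (directly, or every symbol in it is nullable)
Nullable: {}


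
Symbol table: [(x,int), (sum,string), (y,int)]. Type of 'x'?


Lookup 'x' → type int


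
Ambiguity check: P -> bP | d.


right-linear, alternatives start with distinct terminals 'b' vs 'd': unique leftmost derivation
Unambiguous


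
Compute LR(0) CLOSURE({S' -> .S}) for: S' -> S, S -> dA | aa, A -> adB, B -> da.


Start: S' -> .S
For each item with dot before a nonterminal B, add B -> .γ for every B-production
Closure: [S' -> .S, S -> .dA, S -> .aa]


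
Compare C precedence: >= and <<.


'<<' is shift (level 8); '>=' is relational (level 7)
Higher level binds tighter
'<<' has higher precedence than '>='


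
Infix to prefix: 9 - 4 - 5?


left-to-right (same/higher precedence on left): tree is (- (- 9 4) 5)
Prefix: - - 9 4 5


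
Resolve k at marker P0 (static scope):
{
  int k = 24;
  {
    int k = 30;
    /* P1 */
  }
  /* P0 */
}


k declared in the same block as P0
k = 24


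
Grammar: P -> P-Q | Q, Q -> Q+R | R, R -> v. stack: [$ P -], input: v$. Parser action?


no handle ('P-' is not any RHS); shift 'v'
Action: shift


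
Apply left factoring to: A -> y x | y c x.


Common prefix: 'y'
Factored: A -> y A', A' -> x | c x


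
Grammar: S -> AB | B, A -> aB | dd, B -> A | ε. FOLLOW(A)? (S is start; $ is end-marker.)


$ ∈ FOLLOW(S). For each A -> αBβ: add FIRST(β)\{ε} to FOLLOW(B); if β nullable, add FOLLOW(A).
FOLLOW(A) = {$, a, d}


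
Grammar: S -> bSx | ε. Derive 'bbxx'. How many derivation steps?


Derivation: S => bSx => bbSxx => bbxx
Steps: 3


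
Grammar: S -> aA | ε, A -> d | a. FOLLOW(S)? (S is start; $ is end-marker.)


$ ∈ FOLLOW(S). For each A -> αBβ: add FIRST(β)\{ε} to FOLLOW(B); if β nullable, add FOLLOW(A).
FOLLOW(S) = {$}


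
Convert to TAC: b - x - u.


Break into single-operator statements:
t1 = b - x
t2 = t1 - u


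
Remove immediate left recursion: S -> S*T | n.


Left-recursive alternatives: S*T; non-recursive: n
Introduce S': S -> nS', S' -> *TS' | ε


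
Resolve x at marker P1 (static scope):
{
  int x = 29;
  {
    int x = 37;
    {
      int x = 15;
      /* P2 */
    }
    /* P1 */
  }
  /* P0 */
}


x declared in the same block as P1
x = 37


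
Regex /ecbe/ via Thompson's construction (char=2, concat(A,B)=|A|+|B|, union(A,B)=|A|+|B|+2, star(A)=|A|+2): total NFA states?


Syntax tree has 4 char leaf(s), 0 union(s), 0 star(s)
chars contribute 4×2 = 8; each union adds +2; each star adds +2
Total: 8 + 0 + 0 = 8 states


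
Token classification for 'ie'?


Pattern: letter/underscore followed by alphanumerics, not a keyword
Type: IDENTIFIER


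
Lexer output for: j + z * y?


Scan left to right, longest-match per lexeme
Tokens: ID(j), OP(+), ID(z), OP(*), ID(y)


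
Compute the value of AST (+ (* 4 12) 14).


Evaluate inner: (* 4 12) = 48
Evaluate root: (+ 48 14) = 62
Result: 62


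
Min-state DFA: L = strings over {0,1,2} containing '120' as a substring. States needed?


KMP-style automaton: 3 progress states + 1 absorbing accept = 4
Minimal DFA: 4 states


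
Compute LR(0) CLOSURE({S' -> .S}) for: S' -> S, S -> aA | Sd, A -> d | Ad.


Start: S' -> .S
For each item with dot before a nonterminal B, add B -> .γ for every B-production
Closure: [S' -> .S, S -> .aA, S -> .Sd]


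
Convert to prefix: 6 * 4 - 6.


left-to-right (same/higher precedence on left): tree is (- (* 6 4) 6)
Prefix: - * 6 4 6


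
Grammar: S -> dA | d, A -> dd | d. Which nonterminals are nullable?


A nonterminal is nullable iff some alternative derives ε (directly, or every symbol in it is nullable)
Nullable: {}


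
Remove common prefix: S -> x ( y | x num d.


Common prefix: 'x'
Factored: S -> x S', S' -> ( y | num d


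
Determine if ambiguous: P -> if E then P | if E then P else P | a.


dangling else: 'if E then if E then a else a' parses two ways
Ambiguous


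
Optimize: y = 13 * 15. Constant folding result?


13 * 15 = 195 at compile time
Optimized: y = 195


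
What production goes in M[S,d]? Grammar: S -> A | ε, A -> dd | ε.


For [S, d]: 'd' ∈ FIRST(A)
Entry: S -> A


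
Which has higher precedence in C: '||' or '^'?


'^' is bitwise XOR (level 4); '||' is logical OR (level 1)
Higher level binds tighter
'^' has higher precedence than '||'


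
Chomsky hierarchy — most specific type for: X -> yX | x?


Right-linear: every RHS is a terminal or a terminal followed by one nonterminal
Classification: Type 3 (Regular)


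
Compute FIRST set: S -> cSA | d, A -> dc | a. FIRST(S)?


Per alternative of S: FIRST(cSA) = {c}; FIRST(d) = {d}
FIRST(S) = {c, d}


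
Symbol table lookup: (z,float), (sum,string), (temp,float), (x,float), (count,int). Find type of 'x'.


Lookup 'x' → type float


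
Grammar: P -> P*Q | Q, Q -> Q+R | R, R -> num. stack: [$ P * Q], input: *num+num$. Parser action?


handle 'P*Q' on top; lookahead ∈ FOLLOW(P) = {*, $}
Action: reduce (P -> P*Q)


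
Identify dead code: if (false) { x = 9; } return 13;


condition is constant false, so the whole block is unreachable
Dead: 'if (false) { x = 9; }'


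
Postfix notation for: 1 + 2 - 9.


Left to right (same or higher precedence on left)
Postfix: 1 2 + 9 -


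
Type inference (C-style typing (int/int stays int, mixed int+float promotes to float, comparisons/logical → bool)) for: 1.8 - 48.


Operand types: float - int
Rule: mixed int/float promotes to float; int/int stays int
Result type: float


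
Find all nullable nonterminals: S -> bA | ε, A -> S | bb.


A nonterminal is nullable iff some alternative derives ε (directly, or every symbol in it is nullable)
Nullable: {A, S}


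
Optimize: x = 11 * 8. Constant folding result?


11 * 8 = 88 at compile time
Optimized: x = 88


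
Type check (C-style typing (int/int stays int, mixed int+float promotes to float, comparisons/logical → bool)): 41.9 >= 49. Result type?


Operand types: float >= int
Rule: comparison yields bool
Result type: bool


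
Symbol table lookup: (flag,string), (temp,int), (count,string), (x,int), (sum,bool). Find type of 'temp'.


Lookup 'temp' → type int


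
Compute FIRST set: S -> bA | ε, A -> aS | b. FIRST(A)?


Per alternative of A: FIRST(aS) = {a}; FIRST(b) = {b}
FIRST(A) = {a, b}


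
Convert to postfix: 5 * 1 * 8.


Left to right (same or higher precedence on left)
Postfix: 5 1 * 8 *


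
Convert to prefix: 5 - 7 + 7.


left-to-right (same/higher precedence on left): tree is (+ (- 5 7) 7)
Prefix: + - 5 7 7


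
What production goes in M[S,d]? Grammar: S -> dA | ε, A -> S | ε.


For [S, d]: 'd' ∈ FIRST(dA)
Entry: S -> dA


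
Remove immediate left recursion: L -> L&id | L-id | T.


Left-recursive alternatives: L&id, L-id; non-recursive: T
Introduce L': L -> TL', L' -> &idL' | -idL' | ε


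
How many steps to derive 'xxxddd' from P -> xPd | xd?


Derivation: P => xPd => xxPdd => xxxddd
Steps: 3


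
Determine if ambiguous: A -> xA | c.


right-linear, alternatives start with distinct terminals 'x' vs 'c': unique leftmost derivation
Unambiguous


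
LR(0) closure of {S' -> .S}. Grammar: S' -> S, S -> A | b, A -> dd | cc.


Start: S' -> .S
For each item with dot before a nonterminal B, add B -> .γ for every B-production
Closure: [S' -> .S, S -> .A, S -> .b, A -> .dd, A -> .cc]


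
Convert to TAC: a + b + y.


Break into single-operator statements:
t1 = a + b
t2 = t1 + y


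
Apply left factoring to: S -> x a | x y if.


Common prefix: 'x'
Factored: S -> x S', S' -> a | y if


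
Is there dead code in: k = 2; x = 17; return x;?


k is assigned but never read
Dead: 'k = 2'


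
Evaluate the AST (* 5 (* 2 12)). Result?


Evaluate inner: (* 2 12) = 24
Evaluate root: (* 5 24) = 120
Result: 120


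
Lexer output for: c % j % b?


Scan left to right, longest-match per lexeme
Tokens: ID(c), OP(%), ID(j), OP(%), ID(b)


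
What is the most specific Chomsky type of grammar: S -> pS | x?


Right-linear: every RHS is a terminal or a terminal followed by one nonterminal
Classification: Type 3 (Regular)


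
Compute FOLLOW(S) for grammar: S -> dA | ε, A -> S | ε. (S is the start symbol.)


$ ∈ FOLLOW(S). For each A -> αBβ: add FIRST(β)\{ε} to FOLLOW(B); if β nullable, add FOLLOW(A).
FOLLOW(S) = {$}


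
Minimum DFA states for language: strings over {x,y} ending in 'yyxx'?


Track the longest suffix of input matching a prefix of 'yyxx': 5 classes (prefixes of length 0..4)
Minimal DFA: 5 states


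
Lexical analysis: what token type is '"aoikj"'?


Pattern: double-quoted sequence
Type: STRING_LITERAL


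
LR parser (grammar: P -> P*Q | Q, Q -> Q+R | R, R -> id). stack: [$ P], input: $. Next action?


start symbol P on stack, input exhausted
Action: accept


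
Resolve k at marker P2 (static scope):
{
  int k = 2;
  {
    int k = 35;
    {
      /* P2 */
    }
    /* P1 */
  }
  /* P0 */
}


P2's block does not declare k; resolves to the enclosing declaration at depth 1
k = 35


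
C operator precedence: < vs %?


'%' is multiplicative (level 10); '<' is relational (level 7)
Higher level binds tighter
'%' has higher precedence than '<'


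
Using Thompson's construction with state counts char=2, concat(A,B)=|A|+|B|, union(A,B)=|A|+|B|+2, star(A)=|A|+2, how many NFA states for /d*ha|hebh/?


Syntax tree has 7 char leaf(s), 1 union(s), 1 star(s)
chars contribute 7×2 = 14; each union adds +2; each star adds +2
Total: 14 + 2 + 2 = 18 states


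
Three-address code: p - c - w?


Break into single-operator statements:
t1 = p - c
t2 = t1 - w


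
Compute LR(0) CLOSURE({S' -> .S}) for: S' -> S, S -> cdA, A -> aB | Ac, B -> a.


Start: S' -> .S
For each item with dot before a nonterminal B, add B -> .γ for every B-production
Closure: [S' -> .S, S -> .cdA]


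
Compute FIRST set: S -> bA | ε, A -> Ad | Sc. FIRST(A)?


Per alternative of A: FIRST(Ad) = {b, c}; FIRST(Sc) = {b, c}
FIRST(A) = {b, c}


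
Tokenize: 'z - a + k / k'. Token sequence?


Scan left to right, longest-match per lexeme
Tokens: ID(z), OP(-), ID(a), OP(+), ID(k), OP(/), ID(k)


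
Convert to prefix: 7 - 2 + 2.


left-to-right (same/higher precedence on left): tree is (+ (- 7 2) 2)
Prefix: + - 7 2 2


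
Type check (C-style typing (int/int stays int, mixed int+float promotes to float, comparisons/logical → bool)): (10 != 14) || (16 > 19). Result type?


Operand types: bool || bool
Rule: logical operators take bool operands and yield bool
Result type: bool


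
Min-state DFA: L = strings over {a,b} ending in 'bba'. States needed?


Track the longest suffix of input matching a prefix of 'bba': 4 classes (prefixes of length 0..3)
Minimal DFA: 4 states


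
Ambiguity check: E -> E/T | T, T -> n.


precedence layered via separate nonterminal T: deterministic
Unambiguous
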